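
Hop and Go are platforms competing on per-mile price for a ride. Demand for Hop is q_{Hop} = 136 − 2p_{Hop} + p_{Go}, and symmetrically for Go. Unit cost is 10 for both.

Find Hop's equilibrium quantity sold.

84

Hop's profit: π = (p_{Hop} − 10)(136 − 2p_{Hop} + p_{Go}).
∂π/∂p_{Hop} = 156 − 4p_{Hop} + p_{Go} = 0 ⇒ p_{Hop} = 39 + 0.25p_{Go}.
Setting p_{Hop} = p_{Go} in the reaction function: p_{Hop} = 39 + 0.25p_{Hop}, so p_{Hop} = 39 / 0.75 = 52.
q_{Hop} = 136 − 2·52 + 52 = 84.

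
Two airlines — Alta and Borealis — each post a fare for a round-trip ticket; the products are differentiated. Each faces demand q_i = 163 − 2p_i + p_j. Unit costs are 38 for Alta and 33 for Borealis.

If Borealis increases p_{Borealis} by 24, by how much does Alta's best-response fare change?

Alta's profit: π = (p_{Alta} − 38)(163 − 2p_{Alta} + p_{Borealis}).
∂π/∂p_{Alta} = 239 − 4p_{Alta} + p_{Borealis} = 0 ⇒ p_{Alta} = 59.75 + 0.25p_{Borealis}.
The reaction-function slope is 0.25, so a 24-unit rise in p_{Borealis} moves p_{Alta} by 0.25 × 24 = 6. Alta's best response rises — the actions are strategic complements.

6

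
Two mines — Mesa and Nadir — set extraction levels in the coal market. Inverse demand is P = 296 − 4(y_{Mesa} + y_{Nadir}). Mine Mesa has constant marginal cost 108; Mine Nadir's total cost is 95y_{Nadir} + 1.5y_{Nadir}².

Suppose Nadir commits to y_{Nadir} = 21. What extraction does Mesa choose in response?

13

Mine Mesa's profit: π = y_{Mesa}(296 − 4(y_{Mesa} + y_{Nadir})) − 108y_{Mesa}.
∂π/∂y_{Mesa} = 188 − 8y_{Mesa} − 4y_{Nadir} = 0, so y_{Mesa} = 23.5 − 0.5y_{Nadir}.
At y_{Nadir} = 21: y_{Mesa} = 23.5 − 0.5·21 = 13.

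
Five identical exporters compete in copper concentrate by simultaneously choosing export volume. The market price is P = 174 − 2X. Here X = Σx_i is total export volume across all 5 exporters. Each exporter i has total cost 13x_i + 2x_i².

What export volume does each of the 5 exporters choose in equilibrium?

10.0625

A representative exporter's profit is π_i = x_i(174 − 2X) − 13x_i − 2x_i², with X = x_i + Σ_{j≠i} x_j.
First-order condition: 161 − 8x_i − 2Σ_{j≠i} x_j = 0.
In a symmetric equilibrium every exporter chooses the same x, so Σ_{j≠i} x_j = 4x. The condition becomes 161 − 16x = 0, giving x = 161/16 = 10.0625.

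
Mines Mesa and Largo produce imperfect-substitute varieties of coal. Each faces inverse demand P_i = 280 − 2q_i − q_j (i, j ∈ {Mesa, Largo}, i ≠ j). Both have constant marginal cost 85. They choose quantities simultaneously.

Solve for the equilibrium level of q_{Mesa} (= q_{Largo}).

Mine Mesa's profit: π = q_{Mesa}(280 − 2q_{Mesa} − q_{Largo}) − 85q_{Mesa}.
∂π/∂q_{Mesa} = 195 − 4q_{Mesa} − q_{Largo} = 0 ⇒ q_{Mesa} = 48.75 − 0.25q_{Largo}.
Setting q_{Mesa} = q_{Largo} in the reaction function: q_{Mesa} = 48.75 − 0.25q_{Mesa}, so q_{Mesa} = 48.75 / 1.25 = 39.

39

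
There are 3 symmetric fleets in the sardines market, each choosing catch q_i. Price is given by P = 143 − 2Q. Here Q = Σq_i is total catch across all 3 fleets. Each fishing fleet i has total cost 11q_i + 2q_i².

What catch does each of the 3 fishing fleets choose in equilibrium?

A representative fishing fleet's profit is π_i = q_i(143 − 2Q) − 11q_i − 2q_i², with Q = q_i + Σ_{j≠i} q_j.
First-order condition: 132 − 8q_i − 2Σ_{j≠i} q_j = 0.
Imposing symmetry (q_j = q for all j) turns Σ_{j≠i} q_j into 2q, so 132 = 12q and q = 11.

11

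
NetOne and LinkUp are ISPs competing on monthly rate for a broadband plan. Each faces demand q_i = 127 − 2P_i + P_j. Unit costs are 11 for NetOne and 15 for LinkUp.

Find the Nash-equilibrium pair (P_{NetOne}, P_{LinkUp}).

NetOne's profit: π = (P_{NetOne} − 11)(127 − 2P_{NetOne} + P_{LinkUp}).
∂π/∂P_{NetOne} = 149 − 4P_{NetOne} + P_{LinkUp} = 0 ⇒ P_{NetOne} = 37.25 + 0.25P_{LinkUp}.
Similarly P_{LinkUp} = 39.25 + 0.25P_{NetOne}.
Plugging P_{LinkUp} into NetOne's best response: P_{NetOne} = 37.25 + 0.25(39.25 + 0.25P_{NetOne}) ⇒ 0.9375P_{NetOne} = 47.0625, so P_{NetOne} = 50.2.
Then P_{LinkUp} = 39.25 + 0.25·50.2 = 51.8.

50.2, 51.8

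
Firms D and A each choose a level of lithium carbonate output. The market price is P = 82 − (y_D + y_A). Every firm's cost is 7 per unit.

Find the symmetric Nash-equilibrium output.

Firm D's profit: π = y_D(82 − (y_D + y_A)) − 7y_D.
∂π/∂y_D = 75 − 2y_D − y_A = 0, so y_D = 37.5 − 0.5y_A.
The game is symmetric, so in equilibrium y_A = y_D: the reaction function gives 1.5y_D = 37.5, hence y_D = 25.

25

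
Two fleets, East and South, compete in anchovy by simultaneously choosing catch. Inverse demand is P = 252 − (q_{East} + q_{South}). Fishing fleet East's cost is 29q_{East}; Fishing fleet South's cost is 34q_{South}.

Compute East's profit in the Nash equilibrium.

Fishing fleet East's profit: π = q_{East}(252 − (q_{East} + q_{South})) − 29q_{East}.
∂π/∂q_{East} = 223 − 2q_{East} − q_{South} = 0, so q_{East} = 111.5 − 0.5q_{South}.
By the same steps for South: q_{South} = 109 − 0.5q_{East}.
Solving the two reaction functions simultaneously: (1 − (−0.5)(−0.5))q_{East} = 111.5 − 0.5·109, so 0.75q_{East} = 57 and q_{East} = 76.
Then q_{South} = 109 − 0.5·76 = 71.
Price P = 252 − 147 = 105.
East's profit: (105 − 29)·76 = 5776.

5776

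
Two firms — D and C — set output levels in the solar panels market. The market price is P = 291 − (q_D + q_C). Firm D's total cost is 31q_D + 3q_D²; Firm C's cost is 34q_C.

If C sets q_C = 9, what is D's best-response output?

31.375

Firm D's profit: π = q_D(291 − (q_D + q_C)) − 31q_D − 3q_D².
∂π/∂q_D = 260 − 8q_D − q_C = 0, so q_D = 32.5 − 0.125q_C.
At q_C = 9: q_D = 32.5 − 0.125·9 = 31.375.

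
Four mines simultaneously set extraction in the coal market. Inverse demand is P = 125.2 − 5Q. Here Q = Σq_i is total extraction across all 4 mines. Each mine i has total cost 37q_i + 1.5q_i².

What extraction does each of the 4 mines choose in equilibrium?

3.15

A representative mine's profit is π_i = q_i(125.2 − 5Q) − 37q_i − 1.5q_i², with Q = q_i + Σ_{j≠i} q_j.
First-order condition: 88.2 − 13q_i − 5Σ_{j≠i} q_j = 0.
With identical mines, set every q_j = q: then 88.2 − 13q − 15q = 0, i.e. q = 88.2/28 = 3.15.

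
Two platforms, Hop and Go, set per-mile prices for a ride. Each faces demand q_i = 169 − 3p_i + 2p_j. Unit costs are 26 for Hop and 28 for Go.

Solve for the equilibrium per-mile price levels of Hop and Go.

Hop's profit: π = (p_{Hop} − 26)(169 − 3p_{Hop} + 2p_{Go}).
∂π/∂p_{Hop} = 247 − 6p_{Hop} + 2p_{Go} = 0 ⇒ p_{Hop} = 247/6 + (1/3)p_{Go}.
Similarly p_{Go} = 253/6 + (1/3)p_{Hop}.
Solving the two reaction functions simultaneously: (1 − (1/3)(1/3))p_{Hop} = 247/6 + (1/3)·(253/6), so (8/9)p_{Hop} = 497/9 and p_{Hop} = 62.125.
Then p_{Go} = 253/6 + (1/3)·62.125 = 62.875.

62.125, 62.875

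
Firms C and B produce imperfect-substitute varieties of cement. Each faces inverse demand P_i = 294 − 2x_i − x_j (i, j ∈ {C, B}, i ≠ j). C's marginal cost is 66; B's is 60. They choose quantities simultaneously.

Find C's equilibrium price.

156.4

Firm C's profit: π = x_C(294 − 2x_C − x_B) − 66x_C.
∂π/∂x_C = 228 − 4x_C − x_B = 0 ⇒ x_C = 57 − 0.25x_B.
Similarly x_B = 58.5 − 0.25x_C.
Substituting the second reaction function into the first: x_C = 57 − 0.25(58.5 − 0.25x_C), which gives 0.9375x_C = 42.375 ⇒ x_C = 45.2.
Then x_B = 58.5 − 0.25·45.2 = 47.2.
P_C = 294 − 2·45.2 − 47.2 = 156.4.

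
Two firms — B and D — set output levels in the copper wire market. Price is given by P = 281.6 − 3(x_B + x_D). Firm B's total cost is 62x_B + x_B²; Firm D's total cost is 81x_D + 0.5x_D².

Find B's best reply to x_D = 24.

18.45

Firm B's profit: π = x_B(281.6 − 3(x_B + x_D)) − 62x_B − x_B².
∂π/∂x_B = 219.6 − 8x_B − 3x_D = 0, so x_B = 27.45 − 0.375x_D.
At x_D = 24: x_B = 27.45 − 0.375·24 = 18.45.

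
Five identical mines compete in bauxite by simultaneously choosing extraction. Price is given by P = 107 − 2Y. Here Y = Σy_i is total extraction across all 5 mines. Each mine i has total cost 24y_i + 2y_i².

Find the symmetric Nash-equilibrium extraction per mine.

A representative mine's profit is π_i = y_i(107 − 2Y) − 24y_i − 2y_i², with Y = y_i + Σ_{j≠i} y_j.
First-order condition: 83 − 8y_i − 2Σ_{j≠i} y_j = 0.
In a symmetric equilibrium every mine chooses the same y, so Σ_{j≠i} y_j = 4y. The condition becomes 83 − 16y = 0, giving y = 83/16 = 5.1875.

5.1875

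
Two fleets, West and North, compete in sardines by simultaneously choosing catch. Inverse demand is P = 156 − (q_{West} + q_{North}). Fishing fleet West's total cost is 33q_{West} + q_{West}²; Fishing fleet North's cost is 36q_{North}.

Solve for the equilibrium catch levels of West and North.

18, 51

Fishing fleet West's profit: π = q_{West}(156 − (q_{West} + q_{North})) − 33q_{West} − q_{West}².
∂π/∂q_{West} = 123 − 4q_{West} − q_{North} = 0, so q_{West} = 30.75 − 0.25q_{North}.
For North: ∂π/∂q_{North} = 120 − 2q_{North} − q_{West} = 0 ⇒ q_{North} = 60 − 0.5q_{West}.
Substituting the second reaction function into the first: q_{West} = 30.75 − 0.25(60 − 0.5q_{West}), which gives 0.875q_{West} = 15.75 ⇒ q_{West} = 18.
Then q_{North} = 60 − 0.5·18 = 51.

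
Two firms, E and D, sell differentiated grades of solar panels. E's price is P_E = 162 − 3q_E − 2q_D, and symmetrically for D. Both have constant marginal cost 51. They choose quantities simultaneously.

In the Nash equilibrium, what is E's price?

92.625

Firm E's profit: π = q_E(162 − 3q_E − 2q_D) − 51q_E.
∂π/∂q_E = 111 − 6q_E − 2q_D = 0 ⇒ q_E = 18.5 − (1/3)q_D.
Setting q_E = q_D in the reaction function: q_E = 18.5 − (1/3)q_E, so q_E = 18.5 / (4/3) = 13.875.
P_E = 162 − 3·13.875 − 2·13.875 = 92.625.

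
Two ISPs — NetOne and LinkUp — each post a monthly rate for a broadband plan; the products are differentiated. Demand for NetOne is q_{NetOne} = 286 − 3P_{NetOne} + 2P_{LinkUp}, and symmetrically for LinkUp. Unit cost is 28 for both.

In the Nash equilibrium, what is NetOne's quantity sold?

193.5

NetOne's profit: π = (P_{NetOne} − 28)(286 − 3P_{NetOne} + 2P_{LinkUp}).
∂π/∂P_{NetOne} = 370 − 6P_{NetOne} + 2P_{LinkUp} = 0 ⇒ P_{NetOne} = 185/3 + (1/3)P_{LinkUp}.
By symmetry P_{LinkUp} = P_{NetOne}; substituting into the reaction function, (2/3)P_{NetOne} = 185/3 and P_{NetOne} = 92.5.
q_{NetOne} = 286 − 3·92.5 + 2·92.5 = 193.5.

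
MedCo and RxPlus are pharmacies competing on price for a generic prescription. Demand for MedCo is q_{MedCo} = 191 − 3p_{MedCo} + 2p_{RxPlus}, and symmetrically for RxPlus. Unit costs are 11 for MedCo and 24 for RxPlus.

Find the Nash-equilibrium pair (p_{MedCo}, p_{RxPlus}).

58.4375, 63.3125

MedCo's profit: π = (p_{MedCo} − 11)(191 − 3p_{MedCo} + 2p_{RxPlus}).
∂π/∂p_{MedCo} = 224 − 6p_{MedCo} + 2p_{RxPlus} = 0 ⇒ p_{MedCo} = 112/3 + (1/3)p_{RxPlus}.
Similarly p_{RxPlus} = 263/6 + (1/3)p_{MedCo}.
Solving the two reaction functions simultaneously: (1 − (1/3)(1/3))p_{MedCo} = 112/3 + (1/3)·(263/6), so (8/9)p_{MedCo} = 935/18 and p_{MedCo} = 58.4375.
Then p_{RxPlus} = 263/6 + (1/3)·58.4375 = 63.3125.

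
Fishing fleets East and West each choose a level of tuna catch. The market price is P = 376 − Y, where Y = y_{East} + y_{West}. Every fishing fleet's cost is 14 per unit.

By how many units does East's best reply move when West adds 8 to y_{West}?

-4

Fishing fleet East's profit: π = y_{East}(376 − (y_{East} + y_{West})) − 14y_{East}.
∂π/∂y_{East} = 362 − 2y_{East} − y_{West} = 0, so y_{East} = 181 − 0.5y_{West}.
The reaction-function slope is −0.5, so an 8-unit rise in y_{West} moves y_{East} by −0.5 × 8 = −4. East's best response falls — the actions are strategic substitutes.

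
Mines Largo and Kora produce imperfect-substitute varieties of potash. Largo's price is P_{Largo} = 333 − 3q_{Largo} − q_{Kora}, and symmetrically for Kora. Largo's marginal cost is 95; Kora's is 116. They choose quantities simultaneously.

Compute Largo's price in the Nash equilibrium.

Mine Largo's profit: π = q_{Largo}(333 − 3q_{Largo} − q_{Kora}) − 95q_{Largo}.
∂π/∂q_{Largo} = 238 − 6q_{Largo} − q_{Kora} = 0 ⇒ q_{Largo} = 119/3 − (1/6)q_{Kora}.
Similarly q_{Kora} = 217/6 − (1/6)q_{Largo}.
Plugging q_{Kora} into Largo's best response: q_{Largo} = 119/3 − (1/6)(217/6 − (1/6)q_{Largo}) ⇒ (35/36)q_{Largo} = 1211/36, so q_{Largo} = 34.6.
Then q_{Kora} = 217/6 − (1/6)·34.6 = 30.4.
P_{Largo} = 333 − 3·34.6 − 30.4 = 198.8.

198.8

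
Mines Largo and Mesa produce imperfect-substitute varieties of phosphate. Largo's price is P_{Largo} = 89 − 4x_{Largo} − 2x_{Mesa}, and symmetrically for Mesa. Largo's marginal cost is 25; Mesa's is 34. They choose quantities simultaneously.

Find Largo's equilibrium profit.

179.56

Mine Largo's profit: π = x_{Largo}(89 − 4x_{Largo} − 2x_{Mesa}) − 25x_{Largo}.
∂π/∂x_{Largo} = 64 − 8x_{Largo} − 2x_{Mesa} = 0 ⇒ x_{Largo} = 8 − 0.25x_{Mesa}.
Similarly x_{Mesa} = 6.875 − 0.25x_{Largo}.
Substituting the second reaction function into the first: x_{Largo} = 8 − 0.25(6.875 − 0.25x_{Largo}), which gives 0.9375x_{Largo} = 201/32 ⇒ x_{Largo} = 6.7.
Then x_{Mesa} = 6.875 − 0.25·6.7 = 5.2.
P_{Largo} = 89 − 4·6.7 − 2·5.2 = 51.8.
Profit = (51.8 − 25)·6.7 = 179.56.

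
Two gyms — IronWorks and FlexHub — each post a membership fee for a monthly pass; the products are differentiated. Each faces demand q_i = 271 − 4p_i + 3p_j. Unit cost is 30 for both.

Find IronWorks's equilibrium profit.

9292.96

IronWorks's profit: π = (p_{IronWorks} − 30)(271 − 4p_{IronWorks} + 3p_{FlexHub}).
∂π/∂p_{IronWorks} = 391 − 8p_{IronWorks} + 3p_{FlexHub} = 0 ⇒ p_{IronWorks} = 48.875 + 0.375p_{FlexHub}.
The game is symmetric, so in equilibrium p_{FlexHub} = p_{IronWorks}: the reaction function gives 0.625p_{IronWorks} = 48.875, hence p_{IronWorks} = 78.2.
q_{IronWorks} = 271 − 4·78.2 + 3·78.2 = 192.8.
Profit = (78.2 − 30)·192.8 = 9292.96.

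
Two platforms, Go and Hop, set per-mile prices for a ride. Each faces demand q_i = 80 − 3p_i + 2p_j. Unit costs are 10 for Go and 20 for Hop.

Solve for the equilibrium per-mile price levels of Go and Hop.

Go's profit: π = (p_{Go} − 10)(80 − 3p_{Go} + 2p_{Hop}).
∂π/∂p_{Go} = 110 − 6p_{Go} + 2p_{Hop} = 0 ⇒ p_{Go} = 55/3 + (1/3)p_{Hop}.
Similarly p_{Hop} = 70/3 + (1/3)p_{Go}.
Substituting the second reaction function into the first: p_{Go} = 55/3 + (1/3)(70/3 + (1/3)p_{Go}), which gives (8/9)p_{Go} = 235/9 ⇒ p_{Go} = 29.375.
Then p_{Hop} = 70/3 + (1/3)·29.375 = 33.125.

29.375, 33.125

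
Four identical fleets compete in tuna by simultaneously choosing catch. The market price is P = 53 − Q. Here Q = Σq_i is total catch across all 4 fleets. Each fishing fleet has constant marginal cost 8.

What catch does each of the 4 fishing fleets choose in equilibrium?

A representative fishing fleet's profit is π_i = q_i(53 − Q) − 8q_i, with Q = q_i + Σ_{j≠i} q_j.
First-order condition: 45 − 2q_i − Σ_{j≠i} q_j = 0.
In a symmetric equilibrium every fishing fleet chooses the same q, so Σ_{j≠i} q_j = 3q. The condition becomes 45 − 5q = 0, giving q = 45/5 = 9.

9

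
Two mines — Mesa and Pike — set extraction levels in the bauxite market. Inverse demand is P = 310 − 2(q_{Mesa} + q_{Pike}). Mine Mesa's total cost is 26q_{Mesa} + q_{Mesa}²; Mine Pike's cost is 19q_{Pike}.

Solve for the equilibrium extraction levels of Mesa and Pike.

Mine Mesa's profit: π = q_{Mesa}(310 − 2(q_{Mesa} + q_{Pike})) − 26q_{Mesa} − q_{Mesa}².
∂π/∂q_{Mesa} = 284 − 6q_{Mesa} − 2q_{Pike} = 0, so q_{Mesa} = 142/3 − (1/3)q_{Pike}.
For Pike: ∂π/∂q_{Pike} = 291 − 4q_{Pike} − 2q_{Mesa} = 0 ⇒ q_{Pike} = 72.75 − 0.5q_{Mesa}.
Plugging q_{Pike} into Mesa's best response: q_{Mesa} = 142/3 − (1/3)(72.75 − 0.5q_{Mesa}) ⇒ (5/6)q_{Mesa} = 277/12, so q_{Mesa} = 27.7.
Then q_{Pike} = 72.75 − 0.5·27.7 = 58.9.

27.7, 58.9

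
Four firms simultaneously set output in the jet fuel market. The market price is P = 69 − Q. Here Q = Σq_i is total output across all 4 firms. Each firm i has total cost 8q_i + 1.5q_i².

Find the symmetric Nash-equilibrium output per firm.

7.625

A representative firm's profit is π_i = q_i(69 − Q) − 8q_i − 1.5q_i², with Q = q_i + Σ_{j≠i} q_j.
First-order condition: 61 − 5q_i − Σ_{j≠i} q_j = 0.
In a symmetric equilibrium every firm chooses the same q, so Σ_{j≠i} q_j = 3q. The condition becomes 61 − 8q = 0, giving q = 61/8 = 7.625.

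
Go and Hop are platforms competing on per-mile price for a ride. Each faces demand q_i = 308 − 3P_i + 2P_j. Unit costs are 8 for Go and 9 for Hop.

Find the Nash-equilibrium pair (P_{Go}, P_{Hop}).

Go's profit: π = (P_{Go} − 8)(308 − 3P_{Go} + 2P_{Hop}).
∂π/∂P_{Go} = 332 − 6P_{Go} + 2P_{Hop} = 0 ⇒ P_{Go} = 166/3 + (1/3)P_{Hop}.
Similarly P_{Hop} = 335/6 + (1/3)P_{Go}.
Plugging P_{Hop} into Go's best response: P_{Go} = 166/3 + (1/3)(335/6 + (1/3)P_{Go}) ⇒ (8/9)P_{Go} = 1331/18, so P_{Go} = 83.1875.
Then P_{Hop} = 335/6 + (1/3)·83.1875 = 83.5625.

83.1875, 83.5625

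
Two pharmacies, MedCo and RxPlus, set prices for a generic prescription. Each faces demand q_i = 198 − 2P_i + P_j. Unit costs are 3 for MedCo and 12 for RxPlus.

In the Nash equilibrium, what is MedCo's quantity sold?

MedCo's profit: π = (P_{MedCo} − 3)(198 − 2P_{MedCo} + P_{RxPlus}).
∂π/∂P_{MedCo} = 204 − 4P_{MedCo} + P_{RxPlus} = 0 ⇒ P_{MedCo} = 51 + 0.25P_{RxPlus}.
Similarly P_{RxPlus} = 55.5 + 0.25P_{MedCo}.
Substituting the second reaction function into the first: P_{MedCo} = 51 + 0.25(55.5 + 0.25P_{MedCo}), which gives 0.9375P_{MedCo} = 64.875 ⇒ P_{MedCo} = 69.2.
Then P_{RxPlus} = 55.5 + 0.25·69.2 = 72.8.
q_{MedCo} = 198 − 2·69.2 + 72.8 = 132.4.

132.4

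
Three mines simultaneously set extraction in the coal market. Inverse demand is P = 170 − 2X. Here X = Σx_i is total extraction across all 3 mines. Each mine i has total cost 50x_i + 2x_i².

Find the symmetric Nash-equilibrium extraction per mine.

10

A representative mine's profit is π_i = x_i(170 − 2X) − 50x_i − 2x_i², with X = x_i + Σ_{j≠i} x_j.
First-order condition: 120 − 8x_i − 2Σ_{j≠i} x_j = 0.
In a symmetric equilibrium every mine chooses the same x, so Σ_{j≠i} x_j = 2x. The condition becomes 120 − 12x = 0, giving x = 120/12 = 10.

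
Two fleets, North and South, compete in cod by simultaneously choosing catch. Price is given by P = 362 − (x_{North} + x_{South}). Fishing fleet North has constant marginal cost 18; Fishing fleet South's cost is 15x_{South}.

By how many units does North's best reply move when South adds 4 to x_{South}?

Fishing fleet North's profit: π = x_{North}(362 − (x_{North} + x_{South})) − 18x_{North}.
∂π/∂x_{North} = 344 − 2x_{North} − x_{South} = 0, so x_{North} = 172 − 0.5x_{South}.
The reaction-function slope is −0.5, so a 4-unit rise in x_{South} moves x_{North} by −0.5 × 4 = −2. North's best response falls — the actions are strategic substitutes.

-2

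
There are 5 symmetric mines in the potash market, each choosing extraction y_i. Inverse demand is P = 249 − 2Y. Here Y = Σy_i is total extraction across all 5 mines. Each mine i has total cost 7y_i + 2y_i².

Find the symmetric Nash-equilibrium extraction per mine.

15.125

A representative mine's profit is π_i = y_i(249 − 2Y) − 7y_i − 2y_i², with Y = y_i + Σ_{j≠i} y_j.
First-order condition: 242 − 8y_i − 2Σ_{j≠i} y_j = 0.
In a symmetric equilibrium every mine chooses the same y, so Σ_{j≠i} y_j = 4y. The condition becomes 242 − 16y = 0, giving y = 242/16 = 15.125.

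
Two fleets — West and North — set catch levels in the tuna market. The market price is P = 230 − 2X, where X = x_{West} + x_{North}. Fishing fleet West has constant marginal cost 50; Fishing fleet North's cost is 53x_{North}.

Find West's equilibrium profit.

1860.5

Fishing fleet West's profit: π = x_{West}(230 − 2(x_{West} + x_{North})) − 50x_{West}.
∂π/∂x_{West} = 180 − 4x_{West} − 2x_{North} = 0, so x_{West} = 45 − 0.5x_{North}.
By the same steps for North: x_{North} = 44.25 − 0.5x_{West}.
Solving the two reaction functions simultaneously: (1 − (−0.5)(−0.5))x_{West} = 45 − 0.5·44.25, so 0.75x_{West} = 22.875 and x_{West} = 30.5.
Then x_{North} = 44.25 − 0.5·30.5 = 29.
Price P = 230 − 2·59.5 = 111.
West's profit: (111 − 50)·30.5 = 1860.5.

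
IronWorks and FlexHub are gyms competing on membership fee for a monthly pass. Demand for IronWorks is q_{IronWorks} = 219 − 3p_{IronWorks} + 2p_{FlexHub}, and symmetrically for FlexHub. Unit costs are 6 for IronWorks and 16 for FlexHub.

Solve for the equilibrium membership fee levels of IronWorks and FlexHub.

61.125, 64.875

IronWorks's profit: π = (p_{IronWorks} − 6)(219 − 3p_{IronWorks} + 2p_{FlexHub}).
∂π/∂p_{IronWorks} = 237 − 6p_{IronWorks} + 2p_{FlexHub} = 0 ⇒ p_{IronWorks} = 39.5 + (1/3)p_{FlexHub}.
Similarly p_{FlexHub} = 44.5 + (1/3)p_{IronWorks}.
Solving the two reaction functions simultaneously: (1 − (1/3)(1/3))p_{IronWorks} = 39.5 + (1/3)·44.5, so (8/9)p_{IronWorks} = 163/3 and p_{IronWorks} = 61.125.
Then p_{FlexHub} = 44.5 + (1/3)·61.125 = 64.875.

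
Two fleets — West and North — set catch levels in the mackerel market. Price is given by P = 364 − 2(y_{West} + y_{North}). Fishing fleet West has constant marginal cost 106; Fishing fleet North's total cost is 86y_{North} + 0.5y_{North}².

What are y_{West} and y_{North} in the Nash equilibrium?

Fishing fleet West's profit: π = y_{West}(364 − 2(y_{West} + y_{North})) − 106y_{West}.
∂π/∂y_{West} = 258 − 4y_{West} − 2y_{North} = 0, so y_{West} = 64.5 − 0.5y_{North}.
For North: ∂π/∂y_{North} = 278 − 5y_{North} − 2y_{West} = 0 ⇒ y_{North} = 55.6 − 0.4y_{West}.
Solving the two reaction functions simultaneously: (1 − (−0.5)(−0.4))y_{West} = 64.5 − 0.5·55.6, so 0.8y_{West} = 36.7 and y_{West} = 45.875.
Then y_{North} = 55.6 − 0.4·45.875 = 37.25.

45.875, 37.25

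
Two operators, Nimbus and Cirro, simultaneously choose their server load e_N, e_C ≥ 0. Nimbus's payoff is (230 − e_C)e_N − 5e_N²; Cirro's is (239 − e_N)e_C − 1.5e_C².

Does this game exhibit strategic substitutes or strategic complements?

strategic substitutes

Expanding Nimbus's payoff: 230e_N − e_Ce_N − 5e_N².
∂π/∂e_N = 230 − e_C − 10e_N = 0, so e_N = 23 − 0.1e_C.
The best-response slope de_N/de_C = −0.1 < 0: the reaction function is downward-sloping, so the choices are strategic substitutes.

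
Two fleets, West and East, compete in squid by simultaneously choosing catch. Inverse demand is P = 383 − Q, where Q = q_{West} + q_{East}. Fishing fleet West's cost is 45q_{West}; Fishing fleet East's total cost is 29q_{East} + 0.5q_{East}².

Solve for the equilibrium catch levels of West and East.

Fishing fleet West's profit: π = q_{West}(383 − (q_{West} + q_{East})) − 45q_{West}.
∂π/∂q_{West} = 338 − 2q_{West} − q_{East} = 0, so q_{West} = 169 − 0.5q_{East}.
For East: ∂π/∂q_{East} = 354 − 3q_{East} − q_{West} = 0 ⇒ q_{East} = 118 − (1/3)q_{West}.
Solving the two reaction functions simultaneously: (1 − (−0.5)(−1/3))q_{West} = 169 − 0.5·118, so (5/6)q_{West} = 110 and q_{West} = 132.
Then q_{East} = 118 − (1/3)·132 = 74.

132, 74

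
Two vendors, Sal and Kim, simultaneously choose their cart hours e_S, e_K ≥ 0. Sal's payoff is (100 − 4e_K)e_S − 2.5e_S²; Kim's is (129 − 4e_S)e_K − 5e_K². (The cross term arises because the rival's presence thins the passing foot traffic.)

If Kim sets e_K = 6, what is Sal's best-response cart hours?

15.2

Expanding Sal's payoff: 100e_S − 4e_Ke_S − 2.5e_S².
∂π/∂e_S = 100 − 4e_K − 5e_S = 0, so e_S = 20 − 0.8e_K.
At e_K = 6: e_S = 20 − 0.8·6 = 15.2.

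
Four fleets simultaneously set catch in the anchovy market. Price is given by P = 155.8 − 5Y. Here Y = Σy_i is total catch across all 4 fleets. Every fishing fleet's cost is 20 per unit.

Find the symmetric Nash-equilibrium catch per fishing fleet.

A representative fishing fleet's profit is π_i = y_i(155.8 − 5Y) − 20y_i, with Y = y_i + Σ_{j≠i} y_j.
First-order condition: 135.8 − 10y_i − 5Σ_{j≠i} y_j = 0.
With identical fishing fleets, set every y_j = y: then 135.8 − 10y − 15y = 0, i.e. y = 135.8/25 = 5.432.

5.432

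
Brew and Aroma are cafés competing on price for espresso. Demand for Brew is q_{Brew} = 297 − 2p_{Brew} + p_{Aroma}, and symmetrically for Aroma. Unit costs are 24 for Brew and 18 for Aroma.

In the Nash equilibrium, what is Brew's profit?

16272.08

Brew's profit: π = (p_{Brew} − 24)(297 − 2p_{Brew} + p_{Aroma}).
∂π/∂p_{Brew} = 345 − 4p_{Brew} + p_{Aroma} = 0 ⇒ p_{Brew} = 86.25 + 0.25p_{Aroma}.
Similarly p_{Aroma} = 83.25 + 0.25p_{Brew}.
Substituting the second reaction function into the first: p_{Brew} = 86.25 + 0.25(83.25 + 0.25p_{Brew}), which gives 0.9375p_{Brew} = 107.0625 ⇒ p_{Brew} = 114.2.
Then p_{Aroma} = 83.25 + 0.25·114.2 = 111.8.
q_{Brew} = 297 − 2·114.2 + 111.8 = 180.4.
Profit = (114.2 − 24)·180.4 = 16272.08.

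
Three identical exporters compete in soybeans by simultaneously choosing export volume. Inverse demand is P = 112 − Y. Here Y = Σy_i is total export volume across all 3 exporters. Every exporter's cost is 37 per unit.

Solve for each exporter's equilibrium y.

18.75

A representative exporter's profit is π_i = y_i(112 − Y) − 37y_i, with Y = y_i + Σ_{j≠i} y_j.
First-order condition: 75 − 2y_i − Σ_{j≠i} y_j = 0.
Imposing symmetry (y_j = y for all j) turns Σ_{j≠i} y_j into 2y, so 75 = 4y and y = 18.75.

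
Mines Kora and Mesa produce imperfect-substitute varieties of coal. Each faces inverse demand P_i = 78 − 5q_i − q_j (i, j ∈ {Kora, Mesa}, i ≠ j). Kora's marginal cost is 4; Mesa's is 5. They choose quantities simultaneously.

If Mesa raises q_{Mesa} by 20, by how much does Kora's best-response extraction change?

-2

Mine Kora's profit: π = q_{Kora}(78 − 5q_{Kora} − q_{Mesa}) − 4q_{Kora}.
∂π/∂q_{Kora} = 74 − 10q_{Kora} − q_{Mesa} = 0 ⇒ q_{Kora} = 7.4 − 0.1q_{Mesa}.
The reaction-function slope is −0.1, so a 20-unit rise in q_{Mesa} moves q_{Kora} by −0.1 × 20 = −2. Kora's best response falls — the actions are strategic substitutes.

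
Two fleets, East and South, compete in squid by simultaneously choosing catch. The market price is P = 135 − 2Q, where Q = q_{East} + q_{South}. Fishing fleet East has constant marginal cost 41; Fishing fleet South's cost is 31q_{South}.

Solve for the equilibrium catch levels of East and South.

Fishing fleet East's profit: π = q_{East}(135 − 2(q_{East} + q_{South})) − 41q_{East}.
∂π/∂q_{East} = 94 − 4q_{East} − 2q_{South} = 0, so q_{East} = 23.5 − 0.5q_{South}.
By the same steps for South: q_{South} = 26 − 0.5q_{East}.
Solving the two reaction functions simultaneously: (1 − (−0.5)(−0.5))q_{East} = 23.5 − 0.5·26, so 0.75q_{East} = 10.5 and q_{East} = 14.
Then q_{South} = 26 − 0.5·14 = 19.

14, 19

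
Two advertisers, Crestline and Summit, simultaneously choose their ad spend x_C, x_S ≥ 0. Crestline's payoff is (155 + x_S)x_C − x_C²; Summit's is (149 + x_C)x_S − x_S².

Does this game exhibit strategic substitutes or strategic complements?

strategic complements

Expanding Crestline's payoff: 155x_C + x_Sx_C − x_C².
∂π/∂x_C = 155 + x_S − 2x_C = 0, so x_C = 77.5 + 0.5x_S.
The best-response slope dx_C/dx_S = 0.5 > 0: the reaction function is upward-sloping, so the choices are strategic complements.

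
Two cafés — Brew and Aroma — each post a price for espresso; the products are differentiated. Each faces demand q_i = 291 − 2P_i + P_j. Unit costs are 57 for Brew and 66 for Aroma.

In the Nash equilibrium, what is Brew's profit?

Brew's profit: π = (P_{Brew} − 57)(291 − 2P_{Brew} + P_{Aroma}).
∂π/∂P_{Brew} = 405 − 4P_{Brew} + P_{Aroma} = 0 ⇒ P_{Brew} = 101.25 + 0.25P_{Aroma}.
Similarly P_{Aroma} = 105.75 + 0.25P_{Brew}.
Solving the two reaction functions simultaneously: (1 − (0.25)(0.25))P_{Brew} = 101.25 + 0.25·105.75, so 0.9375P_{Brew} = 127.6875 and P_{Brew} = 136.2.
Then P_{Aroma} = 105.75 + 0.25·136.2 = 139.8.
q_{Brew} = 291 − 2·136.2 + 139.8 = 158.4.
Profit = (136.2 − 57)·158.4 = 12545.28.

12545.28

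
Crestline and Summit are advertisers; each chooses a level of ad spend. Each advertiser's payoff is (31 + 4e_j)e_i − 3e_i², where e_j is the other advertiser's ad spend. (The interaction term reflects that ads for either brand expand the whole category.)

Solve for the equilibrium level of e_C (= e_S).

15.5

Crestline's payoff is (31 + 4e_S)e_C − 3e_C².
∂π/∂e_C = 31 + 4e_S − 6e_C = 0, so e_C = 31/6 + (2/3)e_S.
The game is symmetric, so in equilibrium e_S = e_C: the reaction function gives (1/3)e_C = 31/6, hence e_C = 15.5.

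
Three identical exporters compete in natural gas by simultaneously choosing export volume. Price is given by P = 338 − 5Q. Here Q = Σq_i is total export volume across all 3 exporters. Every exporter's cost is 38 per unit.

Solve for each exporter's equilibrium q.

15

A representative exporter's profit is π_i = q_i(338 − 5Q) − 38q_i, with Q = q_i + Σ_{j≠i} q_j.
First-order condition: 300 − 10q_i − 5Σ_{j≠i} q_j = 0.
With identical exporters, set every q_j = q: then 300 − 10q − 10q = 0, i.e. q = 300/20 = 15.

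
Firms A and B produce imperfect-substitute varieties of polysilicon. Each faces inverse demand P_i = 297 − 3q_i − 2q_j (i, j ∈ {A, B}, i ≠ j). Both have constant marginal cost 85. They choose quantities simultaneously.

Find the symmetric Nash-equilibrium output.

26.5

Firm A's profit: π = q_A(297 − 3q_A − 2q_B) − 85q_A.
∂π/∂q_A = 212 − 6q_A − 2q_B = 0 ⇒ q_A = 106/3 − (1/3)q_B.
The game is symmetric, so in equilibrium q_B = q_A: the reaction function gives (4/3)q_A = 106/3, hence q_A = 26.5.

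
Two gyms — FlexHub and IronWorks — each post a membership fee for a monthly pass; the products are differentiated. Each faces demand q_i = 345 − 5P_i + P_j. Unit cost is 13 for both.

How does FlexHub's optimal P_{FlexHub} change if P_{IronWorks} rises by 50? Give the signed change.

5

FlexHub's profit: π = (P_{FlexHub} − 13)(345 − 5P_{FlexHub} + P_{IronWorks}).
∂π/∂P_{FlexHub} = 410 − 10P_{FlexHub} + P_{IronWorks} = 0 ⇒ P_{FlexHub} = 41 + 0.1P_{IronWorks}.
The reaction-function slope is 0.1, so a 50-unit rise in P_{IronWorks} moves P_{FlexHub} by 0.1 × 50 = 5. FlexHub's best response rises — the actions are strategic complements.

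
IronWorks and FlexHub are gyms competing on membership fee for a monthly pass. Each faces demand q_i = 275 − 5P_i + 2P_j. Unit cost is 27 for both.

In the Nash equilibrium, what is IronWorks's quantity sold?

121.25

IronWorks's profit: π = (P_{IronWorks} − 27)(275 − 5P_{IronWorks} + 2P_{FlexHub}).
∂π/∂P_{IronWorks} = 410 − 10P_{IronWorks} + 2P_{FlexHub} = 0 ⇒ P_{IronWorks} = 41 + 0.2P_{FlexHub}.
Setting P_{IronWorks} = P_{FlexHub} in the reaction function: P_{IronWorks} = 41 + 0.2P_{IronWorks}, so P_{IronWorks} = 41 / 0.8 = 51.25.
q_{IronWorks} = 275 − 5·51.25 + 2·51.25 = 121.25.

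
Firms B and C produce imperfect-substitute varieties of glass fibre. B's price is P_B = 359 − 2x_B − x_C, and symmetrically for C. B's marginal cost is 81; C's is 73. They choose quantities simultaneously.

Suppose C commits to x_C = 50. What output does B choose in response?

57

Firm B's profit: π = x_B(359 − 2x_B − x_C) − 81x_B.
∂π/∂x_B = 278 − 4x_B − x_C = 0 ⇒ x_B = 69.5 − 0.25x_C.
At x_C = 50: x_B = 69.5 − 0.25·50 = 57.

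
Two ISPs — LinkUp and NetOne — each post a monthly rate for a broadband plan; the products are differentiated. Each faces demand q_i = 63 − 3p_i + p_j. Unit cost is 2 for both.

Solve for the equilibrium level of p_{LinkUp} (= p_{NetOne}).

13.8

LinkUp's profit: π = (p_{LinkUp} − 2)(63 − 3p_{LinkUp} + p_{NetOne}).
∂π/∂p_{LinkUp} = 69 − 6p_{LinkUp} + p_{NetOne} = 0 ⇒ p_{LinkUp} = 11.5 + (1/6)p_{NetOne}.
The game is symmetric, so in equilibrium p_{NetOne} = p_{LinkUp}: the reaction function gives (5/6)p_{LinkUp} = 11.5, hence p_{LinkUp} = 13.8.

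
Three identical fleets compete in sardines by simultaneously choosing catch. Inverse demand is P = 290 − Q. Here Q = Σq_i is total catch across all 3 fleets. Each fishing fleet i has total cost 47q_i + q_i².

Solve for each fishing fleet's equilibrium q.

40.5

A representative fishing fleet's profit is π_i = q_i(290 − Q) − 47q_i − q_i², with Q = q_i + Σ_{j≠i} q_j.
First-order condition: 243 − 4q_i − Σ_{j≠i} q_j = 0.
Imposing symmetry (q_j = q for all j) turns Σ_{j≠i} q_j into 2q, so 243 = 6q and q = 40.5.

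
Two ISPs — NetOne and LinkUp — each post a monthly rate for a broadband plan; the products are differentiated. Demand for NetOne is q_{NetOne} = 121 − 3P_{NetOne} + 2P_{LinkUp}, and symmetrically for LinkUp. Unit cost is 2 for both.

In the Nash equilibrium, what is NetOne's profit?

2655.1875

NetOne's profit: π = (P_{NetOne} − 2)(121 − 3P_{NetOne} + 2P_{LinkUp}).
∂π/∂P_{NetOne} = 127 − 6P_{NetOne} + 2P_{LinkUp} = 0 ⇒ P_{NetOne} = 127/6 + (1/3)P_{LinkUp}.
Setting P_{NetOne} = P_{LinkUp} in the reaction function: P_{NetOne} = 127/6 + (1/3)P_{NetOne}, so P_{NetOne} = (127/6) / (2/3) = 31.75.
q_{NetOne} = 121 − 3·31.75 + 2·31.75 = 89.25.
Profit = (31.75 − 2)·89.25 = 2655.1875.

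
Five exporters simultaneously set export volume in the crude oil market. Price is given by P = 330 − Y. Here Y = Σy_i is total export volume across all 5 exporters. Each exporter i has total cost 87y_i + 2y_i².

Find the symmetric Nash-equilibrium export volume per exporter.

24.3

A representative exporter's profit is π_i = y_i(330 − Y) − 87y_i − 2y_i², with Y = y_i + Σ_{j≠i} y_j.
First-order condition: 243 − 6y_i − Σ_{j≠i} y_j = 0.
Imposing symmetry (y_j = y for all j) turns Σ_{j≠i} y_j into 4y, so 243 = 10y and y = 24.3.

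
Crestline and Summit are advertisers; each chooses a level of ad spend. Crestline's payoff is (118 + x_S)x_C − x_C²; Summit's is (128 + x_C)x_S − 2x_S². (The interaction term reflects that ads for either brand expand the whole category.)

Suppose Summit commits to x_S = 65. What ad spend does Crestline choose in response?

91.5

Expanding Crestline's payoff: 118x_C + x_Sx_C − x_C².
∂π/∂x_C = 118 + x_S − 2x_C = 0, so x_C = 59 + 0.5x_S.
At x_S = 65: x_C = 59 + 0.5·65 = 91.5.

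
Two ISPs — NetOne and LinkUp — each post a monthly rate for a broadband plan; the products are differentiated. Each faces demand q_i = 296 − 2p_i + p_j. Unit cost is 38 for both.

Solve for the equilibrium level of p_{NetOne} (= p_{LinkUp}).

124

NetOne's profit: π = (p_{NetOne} − 38)(296 − 2p_{NetOne} + p_{LinkUp}).
∂π/∂p_{NetOne} = 372 − 4p_{NetOne} + p_{LinkUp} = 0 ⇒ p_{NetOne} = 93 + 0.25p_{LinkUp}.
By symmetry p_{LinkUp} = p_{NetOne}; substituting into the reaction function, 0.75p_{NetOne} = 93 and p_{NetOne} = 124.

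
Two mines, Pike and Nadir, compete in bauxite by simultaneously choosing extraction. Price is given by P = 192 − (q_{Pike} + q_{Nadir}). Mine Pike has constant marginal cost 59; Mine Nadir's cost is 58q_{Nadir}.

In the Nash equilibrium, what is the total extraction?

89

Mine Pike's profit: π = q_{Pike}(192 − (q_{Pike} + q_{Nadir})) − 59q_{Pike}.
∂π/∂q_{Pike} = 133 − 2q_{Pike} − q_{Nadir} = 0, so q_{Pike} = 66.5 − 0.5q_{Nadir}.
By the same steps for Nadir: q_{Nadir} = 67 − 0.5q_{Pike}.
Solving the two reaction functions simultaneously: (1 − (−0.5)(−0.5))q_{Pike} = 66.5 − 0.5·67, so 0.75q_{Pike} = 33 and q_{Pike} = 44.
Then q_{Nadir} = 67 − 0.5·44 = 45.
Total extraction: 44 + 45 = 89.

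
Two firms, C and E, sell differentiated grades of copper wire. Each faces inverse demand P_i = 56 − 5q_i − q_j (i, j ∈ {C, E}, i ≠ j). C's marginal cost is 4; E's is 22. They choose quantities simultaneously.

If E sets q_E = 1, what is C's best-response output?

Firm C's profit: π = q_C(56 − 5q_C − q_E) − 4q_C.
∂π/∂q_C = 52 − 10q_C − q_E = 0 ⇒ q_C = 5.2 − 0.1q_E.
At q_E = 1: q_C = 5.2 − 0.1·1 = 5.1.

5.1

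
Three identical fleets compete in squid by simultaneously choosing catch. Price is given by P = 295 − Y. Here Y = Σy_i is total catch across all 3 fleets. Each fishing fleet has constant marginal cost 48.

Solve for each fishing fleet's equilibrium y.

A representative fishing fleet's profit is π_i = y_i(295 − Y) − 48y_i, with Y = y_i + Σ_{j≠i} y_j.
First-order condition: 247 − 2y_i − Σ_{j≠i} y_j = 0.
In a symmetric equilibrium every fishing fleet chooses the same y, so Σ_{j≠i} y_j = 2y. The condition becomes 247 − 4y = 0, giving y = 247/4 = 61.75.

61.75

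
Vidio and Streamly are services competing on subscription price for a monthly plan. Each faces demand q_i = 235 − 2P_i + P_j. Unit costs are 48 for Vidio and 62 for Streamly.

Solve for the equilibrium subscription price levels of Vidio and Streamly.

112.2, 117.8

Vidio's profit: π = (P_{Vidio} − 48)(235 − 2P_{Vidio} + P_{Streamly}).
∂π/∂P_{Vidio} = 331 − 4P_{Vidio} + P_{Streamly} = 0 ⇒ P_{Vidio} = 82.75 + 0.25P_{Streamly}.
Similarly P_{Streamly} = 89.75 + 0.25P_{Vidio}.
Plugging P_{Streamly} into Vidio's best response: P_{Vidio} = 82.75 + 0.25(89.75 + 0.25P_{Vidio}) ⇒ 0.9375P_{Vidio} = 105.1875, so P_{Vidio} = 112.2.
Then P_{Streamly} = 89.75 + 0.25·112.2 = 117.8.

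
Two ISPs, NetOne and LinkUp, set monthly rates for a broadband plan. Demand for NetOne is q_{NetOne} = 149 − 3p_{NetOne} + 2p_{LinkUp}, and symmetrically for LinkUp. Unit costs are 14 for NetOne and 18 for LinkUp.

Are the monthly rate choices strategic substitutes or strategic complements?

NetOne's profit: π = (p_{NetOne} − 14)(149 − 3p_{NetOne} + 2p_{LinkUp}).
∂π/∂p_{NetOne} = 191 − 6p_{NetOne} + 2p_{LinkUp} = 0 ⇒ p_{NetOne} = 191/6 + (1/3)p_{LinkUp}.
The best-response slope dp_{NetOne}/dp_{LinkUp} = 1/3 > 0: the reaction function is upward-sloping, so the choices are strategic complements.

strategic complements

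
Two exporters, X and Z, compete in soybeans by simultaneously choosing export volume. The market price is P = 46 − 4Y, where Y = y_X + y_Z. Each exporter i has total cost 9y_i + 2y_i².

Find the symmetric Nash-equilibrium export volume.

Exporter X's profit: π = y_X(46 − 4(y_X + y_Z)) − 9y_X − 2y_X².
∂π/∂y_X = 37 − 12y_X − 4y_Z = 0, so y_X = 37/12 − (1/3)y_Z.
Setting y_X = y_Z in the reaction function: y_X = 37/12 − (1/3)y_X, so y_X = (37/12) / (4/3) = 2.3125.

2.3125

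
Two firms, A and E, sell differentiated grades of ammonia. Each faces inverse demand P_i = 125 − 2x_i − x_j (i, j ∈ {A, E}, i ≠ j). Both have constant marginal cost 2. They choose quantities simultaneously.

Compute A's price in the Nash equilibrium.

51.2

Firm A's profit: π = x_A(125 − 2x_A − x_E) − 2x_A.
∂π/∂x_A = 123 − 4x_A − x_E = 0 ⇒ x_A = 30.75 − 0.25x_E.
The game is symmetric, so in equilibrium x_E = x_A: the reaction function gives 1.25x_A = 30.75, hence x_A = 24.6.
P_A = 125 − 2·24.6 − 24.6 = 51.2.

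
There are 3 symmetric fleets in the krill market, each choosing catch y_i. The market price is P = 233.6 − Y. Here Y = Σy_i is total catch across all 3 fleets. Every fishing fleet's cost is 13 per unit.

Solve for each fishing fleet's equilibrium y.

55.15

A representative fishing fleet's profit is π_i = y_i(233.6 − Y) − 13y_i, with Y = y_i + Σ_{j≠i} y_j.
First-order condition: 220.6 − 2y_i − Σ_{j≠i} y_j = 0.
With identical fishing fleets, set every y_j = y: then 220.6 − 2y − 2y = 0, i.e. y = 220.6/4 = 55.15.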